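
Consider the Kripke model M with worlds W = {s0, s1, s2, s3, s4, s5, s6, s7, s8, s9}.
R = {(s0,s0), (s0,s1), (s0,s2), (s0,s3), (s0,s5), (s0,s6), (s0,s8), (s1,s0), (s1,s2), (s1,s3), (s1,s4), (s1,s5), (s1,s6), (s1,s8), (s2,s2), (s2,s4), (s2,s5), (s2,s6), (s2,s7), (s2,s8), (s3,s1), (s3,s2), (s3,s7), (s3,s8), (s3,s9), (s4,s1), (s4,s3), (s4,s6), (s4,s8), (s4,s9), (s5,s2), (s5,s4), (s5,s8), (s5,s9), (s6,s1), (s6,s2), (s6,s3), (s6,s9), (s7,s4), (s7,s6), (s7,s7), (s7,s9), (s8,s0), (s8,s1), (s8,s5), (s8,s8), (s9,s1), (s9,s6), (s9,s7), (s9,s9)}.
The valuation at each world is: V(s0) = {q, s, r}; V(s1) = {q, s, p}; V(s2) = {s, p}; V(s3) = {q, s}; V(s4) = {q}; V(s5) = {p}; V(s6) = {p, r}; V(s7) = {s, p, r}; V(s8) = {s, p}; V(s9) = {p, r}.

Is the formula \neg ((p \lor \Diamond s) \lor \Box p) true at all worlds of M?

No

Let φ = \neg ((p \lor \Diamond s) \lor \Box p). Evaluate φ at each world:
  s0 (successors {s0, s1, s2, s3, s5, s6, s8}): φ is false.
  s1 (successors {s0, s2, s3, s4, s5, s6, s8}): φ is false.
  s2 (successors {s2, s4, s5, s6, s7, s8}): φ is false.
  s3 (successors {s1, s2, s7, s8, s9}): φ is false.
  s4 (successors {s1, s3, s6, s8, s9}): φ is false.
  s5 (successors {s2, s4, s8, s9}): φ is false.
  s6 (successors {s1, s2, s3, s9}): φ is false.
  s7 (successors {s4, s6, s7, s9}): φ is false.
  s8 (successors {s0, s1, s5, s8}): φ is false.
  s9 (successors {s1, s6, s7, s9}): φ is false.
Detail at s0 (counterexample):
  At s0: (p \lor \Diamond s) \lor \Box p is true, so \neg ((p \lor \Diamond s) \lor \Box p) is false.
    At s0: p \lor \Diamond s is true, \Box p is false, so (p \lor \Diamond s) \lor \Box p is true.
      At s0: p is false, \Diamond s is true, so p \lor \Diamond s is true.
      At s0: \Box p requires p at every successor {s0, s1, s2, s3, s5, s6, s8}.
        p fails at s0, so \Box p is false at s0.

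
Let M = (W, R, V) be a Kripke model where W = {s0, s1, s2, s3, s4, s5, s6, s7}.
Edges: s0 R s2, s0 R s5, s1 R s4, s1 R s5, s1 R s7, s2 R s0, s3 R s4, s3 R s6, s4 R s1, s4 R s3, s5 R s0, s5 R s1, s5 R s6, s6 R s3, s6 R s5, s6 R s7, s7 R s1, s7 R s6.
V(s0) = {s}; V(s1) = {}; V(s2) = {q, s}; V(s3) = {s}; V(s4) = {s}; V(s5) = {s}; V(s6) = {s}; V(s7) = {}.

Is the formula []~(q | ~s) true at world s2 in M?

At s2: []~(q | ~s) requires ~(q | ~s) at every successor {s0}.
  At s0: ~(q | ~s) is true.
So []~(q | ~s) is true at s2.

Yes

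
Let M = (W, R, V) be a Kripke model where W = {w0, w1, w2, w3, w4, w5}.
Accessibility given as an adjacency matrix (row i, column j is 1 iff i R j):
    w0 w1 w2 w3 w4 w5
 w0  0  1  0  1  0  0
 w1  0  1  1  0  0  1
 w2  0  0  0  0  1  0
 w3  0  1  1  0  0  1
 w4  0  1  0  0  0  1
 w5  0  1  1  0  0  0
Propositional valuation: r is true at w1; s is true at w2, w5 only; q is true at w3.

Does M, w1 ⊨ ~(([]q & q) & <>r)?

Yes

At w1: ([]q & q) & <>r is false, so ~(([]q & q) & <>r) is true.
  At w1: []q & q is false, <>r is true, so ([]q & q) & <>r is false.
    At w1: []q is false, q is false, so []q & q is false.
      At w1: []q requires q at every successor {w1, w2, w5}.
        q fails at w1, so []q is false at w1.
    At w1: <>r requires r at some successor in {w1, w2, w5}.
      r holds at w1, so <>r is true at w1.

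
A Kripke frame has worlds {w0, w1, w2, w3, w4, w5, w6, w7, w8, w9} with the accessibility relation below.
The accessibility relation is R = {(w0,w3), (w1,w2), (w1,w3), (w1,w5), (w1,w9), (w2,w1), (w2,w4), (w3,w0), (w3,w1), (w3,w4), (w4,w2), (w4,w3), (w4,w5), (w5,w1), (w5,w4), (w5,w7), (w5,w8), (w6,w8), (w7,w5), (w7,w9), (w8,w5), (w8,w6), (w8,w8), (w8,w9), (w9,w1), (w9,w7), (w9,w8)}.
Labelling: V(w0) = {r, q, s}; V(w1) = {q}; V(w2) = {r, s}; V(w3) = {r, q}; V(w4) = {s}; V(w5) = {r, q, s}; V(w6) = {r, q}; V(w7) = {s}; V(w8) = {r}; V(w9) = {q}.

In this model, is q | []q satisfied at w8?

Recall that []ψ holds at a world iff ψ holds at every accessible world, and <>ψ holds iff ψ holds at some accessible world.
At w8: q is false, []q is false, so q | []q is false.
  At w8: []q requires q at every successor {w5, w6, w8, w9}.
    q fails at w8, so []q is false at w8.

No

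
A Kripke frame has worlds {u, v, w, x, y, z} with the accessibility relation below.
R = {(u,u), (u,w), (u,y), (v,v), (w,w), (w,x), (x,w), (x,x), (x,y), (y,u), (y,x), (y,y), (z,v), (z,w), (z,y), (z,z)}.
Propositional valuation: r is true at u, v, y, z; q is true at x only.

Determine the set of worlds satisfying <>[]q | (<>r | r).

Recall that []ψ holds at a world iff ψ holds at every accessible world, and <>ψ holds iff ψ holds at some accessible world.
Let φ = <>[]q | (<>r | r). Evaluate φ at each world:
  u (successors {u, w, y}): φ is true.
  v (successors {v}): φ is true.
  w (successors {w, x}): φ is false.
  x (successors {w, x, y}): φ is true.
  y (successors {u, x, y}): φ is true.
  z (successors {v, w, y, z}): φ is true.
For instance, at v:
  At v: <>[]q is false, <>r | r is true, so <>[]q | (<>r | r) is true.
    At v: <>[]q requires []q at some successor in {v}.
      At v: []q is false.
    So <>[]q is false at v.
    At v: <>r is true, r is true, so <>r | r is true.
      At v: <>r requires r at some successor in {v}.
        r holds at v, so <>r is true at v.
Satisfying worlds: {u, v, x, y, z}

u, v, x, y, z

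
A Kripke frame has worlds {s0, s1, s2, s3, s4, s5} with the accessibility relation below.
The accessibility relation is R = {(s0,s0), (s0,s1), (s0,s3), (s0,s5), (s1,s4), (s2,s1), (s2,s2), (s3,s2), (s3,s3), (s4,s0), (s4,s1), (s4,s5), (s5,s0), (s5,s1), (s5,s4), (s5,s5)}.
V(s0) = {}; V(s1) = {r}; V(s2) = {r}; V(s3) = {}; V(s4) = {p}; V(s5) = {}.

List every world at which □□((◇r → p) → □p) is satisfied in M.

Recall that □ψ holds at a world iff ψ holds at every accessible world, and ◇ψ holds iff ψ holds at some accessible world.
Let φ = □□((◇r → p) → □p). Evaluate φ at each world:
  s0 (successors {s0, s1, s3, s5}): φ is false.
  s1 (successors {s4}): φ is true.
  s2 (successors {s1, s2}): φ is false.
  s3 (successors {s2, s3}): φ is true.
  s4 (successors {s0, s1, s5}): φ is false.
  s5 (successors {s0, s1, s4, s5}): φ is false.
For instance, at s3:
  At s3: □□((◇r → p) → □p) requires □((◇r → p) → □p) at every successor {s2, s3}.
      At s2: □((◇r → p) → □p) requires (◇r → p) → □p at every successor {s1, s2}.
        At s1: (◇r → p) → □p is true.
        At s2: (◇r → p) → □p is true.
      So □((◇r → p) → □p) is true at s2.
      At s3: □((◇r → p) → □p) requires (◇r → p) → □p at every successor {s2, s3}.
        At s2: (◇r → p) → □p is true.
        At s3: (◇r → p) → □p is true.
      So □((◇r → p) → □p) is true at s3.
  So □□((◇r → p) → □p) is true at s3.
Satisfying worlds: {s1, s3}

s1, s3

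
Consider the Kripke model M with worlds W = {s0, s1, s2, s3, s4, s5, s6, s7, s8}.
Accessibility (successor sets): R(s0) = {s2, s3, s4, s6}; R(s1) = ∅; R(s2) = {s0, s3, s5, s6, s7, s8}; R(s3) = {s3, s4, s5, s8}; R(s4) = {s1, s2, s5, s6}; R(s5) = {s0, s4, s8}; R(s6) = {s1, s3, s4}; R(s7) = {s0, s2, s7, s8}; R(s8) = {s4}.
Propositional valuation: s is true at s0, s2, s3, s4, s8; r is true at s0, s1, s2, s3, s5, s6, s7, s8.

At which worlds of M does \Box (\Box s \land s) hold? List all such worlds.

s1

Let φ = \Box (\Box s \land s). Evaluate φ at each world:
  s0 (successors {s2, s3, s4, s6}): φ is false.
  s1 (successors ∅): φ is true.
  s2 (successors {s0, s3, s5, s6, s7, s8}): φ is false.
  s3 (successors {s3, s4, s5, s8}): φ is false.
  s4 (successors {s1, s2, s5, s6}): φ is false.
  s5 (successors {s0, s4, s8}): φ is false.
  s6 (successors {s1, s3, s4}): φ is false.
  s7 (successors {s0, s2, s7, s8}): φ is false.
  s8 (successors {s4}): φ is false.
For instance, at s2:
  At s2: \Box (\Box s \land s) requires \Box s \land s at every successor {s0, s3, s5, s6, s7, s8}.
    \Box s \land s fails at s0, so \Box (\Box s \land s) is false at s2.
      At s0: \Box s is false, s is true, so \Box s \land s is false.
Satisfying worlds: {s1}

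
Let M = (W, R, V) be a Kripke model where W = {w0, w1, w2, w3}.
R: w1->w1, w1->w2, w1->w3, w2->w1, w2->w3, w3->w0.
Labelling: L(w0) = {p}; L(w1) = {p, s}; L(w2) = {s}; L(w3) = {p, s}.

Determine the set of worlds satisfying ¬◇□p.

w0

Let φ = ¬◇□p. Evaluate φ at each world:
  w0 (successors ∅): φ is true.
  w1 (successors {w1, w2, w3}): φ is false.
  w2 (successors {w1, w3}): φ is false.
  w3 (successors {w0}): φ is false.
For instance, at w1:
  At w1: ◇□p is true, so ¬◇□p is false.
    At w1: ◇□p requires □p at some successor in {w1, w2, w3}.
      □p holds at w2, so ◇□p is true at w1.
Satisfying worlds: {w0}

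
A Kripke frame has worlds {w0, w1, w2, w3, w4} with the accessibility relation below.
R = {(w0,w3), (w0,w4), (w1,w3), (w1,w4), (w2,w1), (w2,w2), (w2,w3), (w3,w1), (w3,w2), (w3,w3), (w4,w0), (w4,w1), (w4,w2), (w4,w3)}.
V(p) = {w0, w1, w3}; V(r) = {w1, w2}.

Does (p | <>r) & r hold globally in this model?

Let φ = (p | <>r) & r. Evaluate φ at each world:
  w0 (successors {w3, w4}): φ is false.
  w1 (successors {w3, w4}): φ is true.
  w2 (successors {w1, w2, w3}): φ is true.
  w3 (successors {w1, w2, w3}): φ is false.
  w4 (successors {w0, w1, w2, w3}): φ is false.
Detail at w0 (counterexample):
  At w0: p | <>r is true, r is false, so (p | <>r) & r is false.
    At w0: p is true, <>r is false, so p | <>r is true.
      At w0: <>r requires r at some successor in {w3, w4}.
        At w3: r is false.
        At w4: r is false.
      So <>r is false at w0.

No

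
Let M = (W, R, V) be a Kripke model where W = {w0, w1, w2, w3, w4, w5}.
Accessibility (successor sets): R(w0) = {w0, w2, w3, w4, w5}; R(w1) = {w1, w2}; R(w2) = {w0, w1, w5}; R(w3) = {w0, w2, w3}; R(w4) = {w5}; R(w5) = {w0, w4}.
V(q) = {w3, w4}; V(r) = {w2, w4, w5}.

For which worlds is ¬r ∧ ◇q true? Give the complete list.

w0, w3

Let φ = ¬r ∧ ◇q. Evaluate φ at each world:
  w0 (successors {w0, w2, w3, w4, w5}): φ is true.
  w1 (successors {w1, w2}): φ is false.
  w2 (successors {w0, w1, w5}): φ is false.
  w3 (successors {w0, w2, w3}): φ is true.
  w4 (successors {w5}): φ is false.
  w5 (successors {w0, w4}): φ is false.
For instance, at w0:
  At w0: ¬r is true, ◇q is true, so ¬r ∧ ◇q is true.
    At w0: ◇q requires q at some successor in {w0, w2, w3, w4, w5}.
      q holds at w3, so ◇q is true at w0.
Satisfying worlds: {w0, w3}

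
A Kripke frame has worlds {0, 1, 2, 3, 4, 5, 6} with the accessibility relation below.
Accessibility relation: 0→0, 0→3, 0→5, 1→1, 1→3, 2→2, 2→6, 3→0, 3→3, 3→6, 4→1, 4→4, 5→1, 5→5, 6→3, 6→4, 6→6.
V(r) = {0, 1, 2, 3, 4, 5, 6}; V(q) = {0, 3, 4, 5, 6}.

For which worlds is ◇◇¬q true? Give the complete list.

0, 1, 2, 4, 5, 6

Recall that ◇ψ holds at a world iff ψ holds at some accessible world.
Let φ = ◇◇¬q. Evaluate φ at each world:
  0 (successors {0, 3, 5}): φ is true.
  1 (successors {1, 3}): φ is true.
  2 (successors {2, 6}): φ is true.
  3 (successors {0, 3, 6}): φ is false.
  4 (successors {1, 4}): φ is true.
  5 (successors {1, 5}): φ is true.
  6 (successors {3, 4, 6}): φ is true.
For instance, at 4:
  At 4: ◇◇¬q requires ◇¬q at some successor in {1, 4}.
    ◇¬q holds at 1, so ◇◇¬q is true at 4.
      At 1: ◇¬q requires ¬q at some successor in {1, 3}.
        ¬q holds at 1, so ◇¬q is true at 1.
Satisfying worlds: {0, 1, 2, 4, 5, 6}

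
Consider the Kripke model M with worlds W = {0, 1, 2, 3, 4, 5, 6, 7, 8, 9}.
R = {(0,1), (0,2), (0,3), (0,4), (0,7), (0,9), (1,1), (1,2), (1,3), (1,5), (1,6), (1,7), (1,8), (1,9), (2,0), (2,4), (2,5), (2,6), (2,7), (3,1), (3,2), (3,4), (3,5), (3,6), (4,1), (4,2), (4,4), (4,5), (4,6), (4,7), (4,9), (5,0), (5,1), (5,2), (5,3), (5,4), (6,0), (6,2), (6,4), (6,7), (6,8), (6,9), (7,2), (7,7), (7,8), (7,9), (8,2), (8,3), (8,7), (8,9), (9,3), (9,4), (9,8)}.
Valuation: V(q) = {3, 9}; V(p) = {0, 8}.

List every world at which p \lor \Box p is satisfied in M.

Let φ = p \lor \Box p. Evaluate φ at each world:
  0 (successors {1, 2, 3, 4, 7, 9}): φ is true.
  1 (successors {1, 2, 3, 5, 6, 7, 8, 9}): φ is false.
  2 (successors {0, 4, 5, 6, 7}): φ is false.
  3 (successors {1, 2, 4, 5, 6}): φ is false.
  4 (successors {1, 2, 4, 5, 6, 7, 9}): φ is false.
  5 (successors {0, 1, 2, 3, 4}): φ is false.
  6 (successors {0, 2, 4, 7, 8, 9}): φ is false.
  7 (successors {2, 7, 8, 9}): φ is false.
  8 (successors {2, 3, 7, 9}): φ is true.
  9 (successors {3, 4, 8}): φ is false.
For instance, at 2:
  At 2: p is false, \Box p is false, so p \lor \Box p is false.
    At 2: \Box p requires p at every successor {0, 4, 5, 6, 7}.
      p fails at 4, so \Box p is false at 2.
Satisfying worlds: {0, 8}

0, 8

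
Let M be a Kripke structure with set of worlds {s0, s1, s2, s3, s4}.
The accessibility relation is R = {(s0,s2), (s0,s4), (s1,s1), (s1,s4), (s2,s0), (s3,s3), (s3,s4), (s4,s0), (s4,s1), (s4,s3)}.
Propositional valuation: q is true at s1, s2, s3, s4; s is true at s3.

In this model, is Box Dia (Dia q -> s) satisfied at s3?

At s3: Box Dia (Dia q -> s) requires Dia (Dia q -> s) at every successor {s3, s4}.
    At s3: Dia (Dia q -> s) requires Dia q -> s at some successor in {s3, s4}.
      Dia q -> s holds at s3, so Dia (Dia q -> s) is true at s3.
    At s4: Dia (Dia q -> s) requires Dia q -> s at some successor in {s0, s1, s3}.
      Dia q -> s holds at s3, so Dia (Dia q -> s) is true at s4.
So Box Dia (Dia q -> s) is true at s3.

Yes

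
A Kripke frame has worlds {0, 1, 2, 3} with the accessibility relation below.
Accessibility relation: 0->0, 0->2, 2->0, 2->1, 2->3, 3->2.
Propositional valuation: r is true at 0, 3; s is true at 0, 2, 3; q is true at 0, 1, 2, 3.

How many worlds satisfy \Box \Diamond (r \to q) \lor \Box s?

Recall that \Box ψ holds at a world iff ψ holds at every accessible world, and \Diamond ψ holds iff ψ holds at some accessible world.
Let φ = \Box \Diamond (r \to q) \lor \Box s. Evaluate φ at each world:
  0 (successors {0, 2}): φ is true.
  1 (successors ∅): φ is true.
  2 (successors {0, 1, 3}): φ is false.
  3 (successors {2}): φ is true.
For instance, at 0:
  At 0: \Box \Diamond (r \to q) is true, \Box s is true, so \Box \Diamond (r \to q) \lor \Box s is true.
    At 0: \Box \Diamond (r \to q) requires \Diamond (r \to q) at every successor {0, 2}.
      At 0: \Diamond (r \to q) is true.
      At 2: \Diamond (r \to q) is true.
    So \Box \Diamond (r \to q) is true at 0.
    At 0: \Box s requires s at every successor {0, 2}.
      At 0: s is true.
      At 2: s is true.
    So \Box s is true at 0.
Satisfying worlds: {0, 1, 3}

3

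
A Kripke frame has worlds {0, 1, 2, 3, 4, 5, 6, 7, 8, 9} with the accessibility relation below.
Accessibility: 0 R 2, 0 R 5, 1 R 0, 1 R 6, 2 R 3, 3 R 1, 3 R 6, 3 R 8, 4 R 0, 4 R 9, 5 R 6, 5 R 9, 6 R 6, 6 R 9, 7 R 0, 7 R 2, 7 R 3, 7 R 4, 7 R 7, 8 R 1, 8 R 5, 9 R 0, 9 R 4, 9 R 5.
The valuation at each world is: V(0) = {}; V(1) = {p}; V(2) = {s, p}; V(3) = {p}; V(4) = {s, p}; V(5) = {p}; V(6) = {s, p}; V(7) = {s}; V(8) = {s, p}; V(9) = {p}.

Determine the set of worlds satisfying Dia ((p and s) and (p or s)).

Recall that Dia ψ holds at a world iff ψ holds at some accessible world.
Let φ = Dia ((p and s) and (p or s)). Evaluate φ at each world:
  0 (successors {2, 5}): φ is true.
  1 (successors {0, 6}): φ is true.
  2 (successors {3}): φ is false.
  3 (successors {1, 6, 8}): φ is true.
  4 (successors {0, 9}): φ is false.
  5 (successors {6, 9}): φ is true.
  6 (successors {6, 9}): φ is true.
  7 (successors {0, 2, 3, 4, 7}): φ is true.
  8 (successors {1, 5}): φ is false.
  9 (successors {0, 4, 5}): φ is true.
For instance, at 9:
  At 9: Dia ((p and s) and (p or s)) requires (p and s) and (p or s) at some successor in {0, 4, 5}.
    (p and s) and (p or s) holds at 4, so Dia ((p and s) and (p or s)) is true at 9.
Satisfying worlds: {0, 1, 3, 5, 6, 7, 9}

0, 1, 3, 5, 6, 7, 9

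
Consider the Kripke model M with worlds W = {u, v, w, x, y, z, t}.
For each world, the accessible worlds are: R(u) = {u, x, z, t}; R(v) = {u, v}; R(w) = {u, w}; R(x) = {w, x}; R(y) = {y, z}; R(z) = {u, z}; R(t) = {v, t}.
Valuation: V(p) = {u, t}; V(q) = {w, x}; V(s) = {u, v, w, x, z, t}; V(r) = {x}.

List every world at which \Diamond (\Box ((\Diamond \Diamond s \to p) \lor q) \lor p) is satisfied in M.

u, v, w, x, z, t

Recall that \Box ψ holds at a world iff ψ holds at every accessible world, and \Diamond ψ holds iff ψ holds at some accessible world.
Let φ = \Diamond (\Box ((\Diamond \Diamond s \to p) \lor q) \lor p). Evaluate φ at each world:
  u (successors {u, x, z, t}): φ is true.
  v (successors {u, v}): φ is true.
  w (successors {u, w}): φ is true.
  x (successors {w, x}): φ is true.
  y (successors {y, z}): φ is false.
  z (successors {u, z}): φ is true.
  t (successors {v, t}): φ is true.
For instance, at z:
  At z: \Diamond (\Box ((\Diamond \Diamond s \to p) \lor q) \lor p) requires \Box ((\Diamond \Diamond s \to p) \lor q) \lor p at some successor in {u, z}.
    \Box ((\Diamond \Diamond s \to p) \lor q) \lor p holds at u, so \Diamond (\Box ((\Diamond \Diamond s \to p) \lor q) \lor p) is true at z.
      At u: \Box ((\Diamond \Diamond s \to p) \lor q) is false, p is true, so \Box ((\Diamond \Diamond s \to p) \lor q) \lor p is true.
Satisfying worlds: {u, v, w, x, z, t}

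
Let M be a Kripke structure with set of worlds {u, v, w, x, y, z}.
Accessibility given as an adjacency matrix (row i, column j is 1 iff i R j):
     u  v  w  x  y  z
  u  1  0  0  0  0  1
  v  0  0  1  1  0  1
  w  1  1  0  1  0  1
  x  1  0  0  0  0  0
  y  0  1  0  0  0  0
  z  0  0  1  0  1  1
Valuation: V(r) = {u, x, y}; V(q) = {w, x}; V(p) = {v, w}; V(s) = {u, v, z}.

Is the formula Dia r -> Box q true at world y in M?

At y: Dia r is false, Box q is false, so Dia r -> Box q is true.
  At y: Dia r requires r at some successor in {v}.
    At v: r is false.
  So Dia r is false at y.
  At y: Box q requires q at every successor {v}.
    q fails at v, so Box q is false at y.

Yes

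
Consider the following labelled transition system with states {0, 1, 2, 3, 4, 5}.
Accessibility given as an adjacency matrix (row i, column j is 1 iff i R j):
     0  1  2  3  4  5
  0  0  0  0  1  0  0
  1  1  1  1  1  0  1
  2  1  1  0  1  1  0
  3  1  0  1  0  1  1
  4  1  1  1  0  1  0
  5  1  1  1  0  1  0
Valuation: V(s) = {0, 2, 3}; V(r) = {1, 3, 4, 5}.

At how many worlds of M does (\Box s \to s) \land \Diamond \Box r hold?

Recall that \Box ψ holds at a world iff ψ holds at every accessible world, and \Diamond ψ holds iff ψ holds at some accessible world.
Let φ = (\Box s \to s) \land \Diamond \Box r. Evaluate φ at each world:
  0 (successors {3}): φ is false.
  1 (successors {0, 1, 2, 3, 5}): φ is true.
  2 (successors {0, 1, 3, 4}): φ is true.
  3 (successors {0, 2, 4, 5}): φ is true.
  4 (successors {0, 1, 2, 4}): φ is true.
  5 (successors {0, 1, 2, 4}): φ is true.
For instance, at 1:
  At 1: \Box s \to s is true, \Diamond \Box r is true, so (\Box s \to s) \land \Diamond \Box r is true.
    At 1: \Box s is false, s is false, so \Box s \to s is true.
      At 1: \Box s requires s at every successor {0, 1, 2, 3, 5}.
        s fails at 1, so \Box s is false at 1.
    At 1: \Diamond \Box r requires \Box r at some successor in {0, 1, 2, 3, 5}.
      \Box r holds at 0, so \Diamond \Box r is true at 1.
Satisfying worlds: {1, 2, 3, 4, 5}

5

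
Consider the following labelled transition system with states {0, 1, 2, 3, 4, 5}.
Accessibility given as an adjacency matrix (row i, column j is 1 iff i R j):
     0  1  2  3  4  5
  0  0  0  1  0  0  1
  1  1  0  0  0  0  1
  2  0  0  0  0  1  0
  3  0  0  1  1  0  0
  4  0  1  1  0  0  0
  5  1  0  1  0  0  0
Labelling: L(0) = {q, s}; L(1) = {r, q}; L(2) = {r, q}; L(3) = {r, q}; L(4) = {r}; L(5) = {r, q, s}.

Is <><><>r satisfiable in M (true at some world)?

Yes

Recall that <>ψ holds at a world iff ψ holds at some accessible world.
Let φ = <><><>r. Evaluate φ at each world:
  0 (successors {2, 5}): φ is true.
  1 (successors {0, 5}): φ is true.
  2 (successors {4}): φ is true.
  3 (successors {2, 3}): φ is true.
  4 (successors {1, 2}): φ is true.
  5 (successors {0, 2}): φ is true.
Detail at 0 (witness):
  At 0: <><><>r requires <><>r at some successor in {2, 5}.
    <><>r holds at 2, so <><><>r is true at 0.
      At 2: <><>r requires <>r at some successor in {4}.
        <>r holds at 4, so <><>r is true at 2.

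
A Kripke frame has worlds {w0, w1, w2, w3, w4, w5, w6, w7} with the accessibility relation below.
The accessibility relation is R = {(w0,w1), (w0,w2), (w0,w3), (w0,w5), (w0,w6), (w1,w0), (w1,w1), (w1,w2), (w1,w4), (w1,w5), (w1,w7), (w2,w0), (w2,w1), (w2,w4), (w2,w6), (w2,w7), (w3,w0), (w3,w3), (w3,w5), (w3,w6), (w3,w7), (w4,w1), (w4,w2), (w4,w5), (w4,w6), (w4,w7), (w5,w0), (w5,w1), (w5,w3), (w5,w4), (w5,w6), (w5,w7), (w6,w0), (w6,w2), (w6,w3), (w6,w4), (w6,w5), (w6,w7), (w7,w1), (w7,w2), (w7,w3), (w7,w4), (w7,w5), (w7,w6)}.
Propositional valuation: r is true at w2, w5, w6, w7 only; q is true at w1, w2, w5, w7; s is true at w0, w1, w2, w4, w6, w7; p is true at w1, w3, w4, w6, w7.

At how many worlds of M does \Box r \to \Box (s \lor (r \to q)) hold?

8

Recall that \Box ψ holds at a world iff ψ holds at every accessible world, and \Diamond ψ holds iff ψ holds at some accessible world.
Let φ = \Box r \to \Box (s \lor (r \to q)). Evaluate φ at each world:
  w0 (successors {w1, w2, w3, w5, w6}): φ is true.
  w1 (successors {w0, w1, w2, w4, w5, w7}): φ is true.
  w2 (successors {w0, w1, w4, w6, w7}): φ is true.
  w3 (successors {w0, w3, w5, w6, w7}): φ is true.
  w4 (successors {w1, w2, w5, w6, w7}): φ is true.
  w5 (successors {w0, w1, w3, w4, w6, w7}): φ is true.
  w6 (successors {w0, w2, w3, w4, w5, w7}): φ is true.
  w7 (successors {w1, w2, w3, w4, w5, w6}): φ is true.
For instance, at w4:
  At w4: \Box r is false, \Box (s \lor (r \to q)) is true, so \Box r \to \Box (s \lor (r \to q)) is true.
    At w4: \Box r requires r at every successor {w1, w2, w5, w6, w7}.
      r fails at w1, so \Box r is false at w4.
    At w4: \Box (s \lor (r \to q)) requires s \lor (r \to q) at every successor {w1, w2, w5, w6, w7}.
      At w1: s \lor (r \to q) is true.
      At w2: s \lor (r \to q) is true.
      At w5: s \lor (r \to q) is true.
      At w6: s \lor (r \to q) is true.
      At w7: s \lor (r \to q) is true.
    So \Box (s \lor (r \to q)) is true at w4.
Satisfying worlds: {w0, w1, w2, w3, w4, w5, w6, w7}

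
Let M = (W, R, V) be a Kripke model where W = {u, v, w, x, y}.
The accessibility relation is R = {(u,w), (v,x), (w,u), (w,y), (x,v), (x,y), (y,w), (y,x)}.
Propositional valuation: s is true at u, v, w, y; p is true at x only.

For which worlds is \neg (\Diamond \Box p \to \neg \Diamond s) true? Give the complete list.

x

Let φ = \neg (\Diamond \Box p \to \neg \Diamond s). Evaluate φ at each world:
  u (successors {w}): φ is false.
  v (successors {x}): φ is false.
  w (successors {u, y}): φ is false.
  x (successors {v, y}): φ is true.
  y (successors {w, x}): φ is false.
For instance, at u:
  At u: \Diamond \Box p \to \neg \Diamond s is true, so \neg (\Diamond \Box p \to \neg \Diamond s) is false.
    At u: \Diamond \Box p is false, \neg \Diamond s is false, so \Diamond \Box p \to \neg \Diamond s is true.
      At u: \Diamond \Box p requires \Box p at some successor in {w}.
        At w: \Box p is false.
      So \Diamond \Box p is false at u.
      At u: \Diamond s is true, so \neg \Diamond s is false.
Satisfying worlds: {x}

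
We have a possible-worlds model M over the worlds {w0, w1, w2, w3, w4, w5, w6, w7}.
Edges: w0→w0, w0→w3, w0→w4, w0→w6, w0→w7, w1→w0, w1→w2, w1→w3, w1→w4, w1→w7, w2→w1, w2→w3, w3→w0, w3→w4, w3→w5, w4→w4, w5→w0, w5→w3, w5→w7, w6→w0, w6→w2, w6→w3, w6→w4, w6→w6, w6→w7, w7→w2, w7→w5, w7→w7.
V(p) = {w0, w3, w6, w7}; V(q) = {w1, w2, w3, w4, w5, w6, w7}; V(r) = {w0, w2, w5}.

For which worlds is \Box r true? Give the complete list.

Let φ = \Box r. Evaluate φ at each world:
  w0 (successors {w0, w3, w4, w6, w7}): φ is false.
  w1 (successors {w0, w2, w3, w4, w7}): φ is false.
  w2 (successors {w1, w3}): φ is false.
  w3 (successors {w0, w4, w5}): φ is false.
  w4 (successors {w4}): φ is false.
  w5 (successors {w0, w3, w7}): φ is false.
  w6 (successors {w0, w2, w3, w4, w6, w7}): φ is false.
  w7 (successors {w2, w5, w7}): φ is false.
For instance, at w1:
  At w1: \Box r requires r at every successor {w0, w2, w3, w4, w7}.
    r fails at w3, so \Box r is false at w1.
Satisfying worlds: none.

none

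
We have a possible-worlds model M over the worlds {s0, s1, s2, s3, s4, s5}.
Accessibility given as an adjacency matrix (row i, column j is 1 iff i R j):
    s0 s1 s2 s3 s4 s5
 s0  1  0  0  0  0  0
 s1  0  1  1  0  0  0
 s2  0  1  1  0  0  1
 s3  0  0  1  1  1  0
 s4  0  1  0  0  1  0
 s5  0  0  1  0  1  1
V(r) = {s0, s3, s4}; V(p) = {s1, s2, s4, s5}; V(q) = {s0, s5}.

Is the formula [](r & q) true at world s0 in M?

Recall that []ψ holds at a world iff ψ holds at every accessible world, and <>ψ holds iff ψ holds at some accessible world.
At s0: [](r & q) requires r & q at every successor {s0}.
  At s0: r & q is true.
So [](r & q) is true at s0.

Yes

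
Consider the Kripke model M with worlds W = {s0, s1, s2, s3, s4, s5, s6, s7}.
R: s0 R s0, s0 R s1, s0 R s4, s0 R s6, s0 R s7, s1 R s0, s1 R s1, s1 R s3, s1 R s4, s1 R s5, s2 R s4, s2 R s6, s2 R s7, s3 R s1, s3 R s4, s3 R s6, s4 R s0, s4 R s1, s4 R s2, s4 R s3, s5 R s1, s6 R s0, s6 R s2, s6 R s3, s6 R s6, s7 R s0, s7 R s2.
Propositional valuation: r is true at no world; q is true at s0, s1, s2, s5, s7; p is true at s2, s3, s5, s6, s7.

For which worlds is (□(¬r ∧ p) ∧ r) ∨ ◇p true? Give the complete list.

Let φ = (□(¬r ∧ p) ∧ r) ∨ ◇p. Evaluate φ at each world:
  s0 (successors {s0, s1, s4, s6, s7}): φ is true.
  s1 (successors {s0, s1, s3, s4, s5}): φ is true.
  s2 (successors {s4, s6, s7}): φ is true.
  s3 (successors {s1, s4, s6}): φ is true.
  s4 (successors {s0, s1, s2, s3}): φ is true.
  s5 (successors {s1}): φ is false.
  s6 (successors {s0, s2, s3, s6}): φ is true.
  s7 (successors {s0, s2}): φ is true.
For instance, at s4:
  At s4: □(¬r ∧ p) ∧ r is false, ◇p is true, so (□(¬r ∧ p) ∧ r) ∨ ◇p is true.
    At s4: □(¬r ∧ p) is false, r is false, so □(¬r ∧ p) ∧ r is false.
      At s4: □(¬r ∧ p) requires ¬r ∧ p at every successor {s0, s1, s2, s3}.
        ¬r ∧ p fails at s0, so □(¬r ∧ p) is false at s4.
    At s4: ◇p requires p at some successor in {s0, s1, s2, s3}.
      p holds at s2, so ◇p is true at s4.
Satisfying worlds: {s0, s1, s2, s3, s4, s6, s7}

s0, s1, s2, s3, s4, s6, s7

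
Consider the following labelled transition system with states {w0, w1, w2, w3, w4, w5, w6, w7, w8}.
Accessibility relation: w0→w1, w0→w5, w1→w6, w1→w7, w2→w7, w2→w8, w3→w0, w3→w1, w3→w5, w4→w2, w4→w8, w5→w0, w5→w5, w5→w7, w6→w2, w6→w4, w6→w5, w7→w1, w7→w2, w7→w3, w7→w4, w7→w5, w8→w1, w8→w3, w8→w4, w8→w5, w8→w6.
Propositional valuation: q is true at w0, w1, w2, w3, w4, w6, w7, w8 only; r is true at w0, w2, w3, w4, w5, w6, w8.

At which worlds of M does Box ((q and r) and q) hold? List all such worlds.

Let φ = Box ((q and r) and q). Evaluate φ at each world:
  w0 (successors {w1, w5}): φ is false.
  w1 (successors {w6, w7}): φ is false.
  w2 (successors {w7, w8}): φ is false.
  w3 (successors {w0, w1, w5}): φ is false.
  w4 (successors {w2, w8}): φ is true.
  w5 (successors {w0, w5, w7}): φ is false.
  w6 (successors {w2, w4, w5}): φ is false.
  w7 (successors {w1, w2, w3, w4, w5}): φ is false.
  w8 (successors {w1, w3, w4, w5, w6}): φ is false.
For instance, at w4:
  At w4: Box ((q and r) and q) requires (q and r) and q at every successor {w2, w8}.
    At w2: (q and r) and q is true.
    At w8: (q and r) and q is true.
  So Box ((q and r) and q) is true at w4.
Satisfying worlds: {w4}

w4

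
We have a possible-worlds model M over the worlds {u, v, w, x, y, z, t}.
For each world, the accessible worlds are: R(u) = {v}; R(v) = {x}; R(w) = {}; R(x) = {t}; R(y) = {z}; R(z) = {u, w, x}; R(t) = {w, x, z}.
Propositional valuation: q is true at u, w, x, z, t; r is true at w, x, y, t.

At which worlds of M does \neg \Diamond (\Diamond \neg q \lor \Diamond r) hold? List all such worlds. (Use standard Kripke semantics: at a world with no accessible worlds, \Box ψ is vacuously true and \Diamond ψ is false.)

Let φ = \neg \Diamond (\Diamond \neg q \lor \Diamond r). Evaluate φ at each world:
  u (successors {v}): φ is false.
  v (successors {x}): φ is false.
  w (successors ∅): φ is true.
  x (successors {t}): φ is false.
  y (successors {z}): φ is false.
  z (successors {u, w, x}): φ is false.
  t (successors {w, x, z}): φ is false.
For instance, at z:
  At z: \Diamond (\Diamond \neg q \lor \Diamond r) is true, so \neg \Diamond (\Diamond \neg q \lor \Diamond r) is false.
    At z: \Diamond (\Diamond \neg q \lor \Diamond r) requires \Diamond \neg q \lor \Diamond r at some successor in {u, w, x}.
      \Diamond \neg q \lor \Diamond r holds at u, so \Diamond (\Diamond \neg q \lor \Diamond r) is true at z.
Satisfying worlds: {w}

w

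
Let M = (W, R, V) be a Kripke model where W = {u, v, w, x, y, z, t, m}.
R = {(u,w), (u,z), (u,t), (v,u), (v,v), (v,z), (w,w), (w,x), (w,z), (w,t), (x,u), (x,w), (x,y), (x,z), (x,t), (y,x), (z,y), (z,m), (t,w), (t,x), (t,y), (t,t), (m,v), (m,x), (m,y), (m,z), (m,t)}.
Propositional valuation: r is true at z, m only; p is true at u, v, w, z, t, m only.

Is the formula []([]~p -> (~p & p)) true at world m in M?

At m: []([]~p -> (~p & p)) requires []~p -> (~p & p) at every successor {v, x, y, z, t}.
  []~p -> (~p & p) fails at y, so []([]~p -> (~p & p)) is false at m.
    At y: []~p is true, ~p & p is false, so []~p -> (~p & p) is false.
      At y: []~p requires ~p at every successor {x}.
        At x: ~p is true.
      So []~p is true at y.

No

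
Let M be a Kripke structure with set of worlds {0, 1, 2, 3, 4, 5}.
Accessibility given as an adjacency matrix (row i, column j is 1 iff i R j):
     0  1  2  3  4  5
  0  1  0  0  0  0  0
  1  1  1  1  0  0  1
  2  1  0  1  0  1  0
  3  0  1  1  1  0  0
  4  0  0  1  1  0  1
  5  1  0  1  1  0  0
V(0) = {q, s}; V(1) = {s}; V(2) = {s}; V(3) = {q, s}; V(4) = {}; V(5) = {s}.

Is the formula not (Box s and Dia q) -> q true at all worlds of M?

No

Let φ = not (Box s and Dia q) -> q. Evaluate φ at each world:
  0 (successors {0}): φ is true.
  1 (successors {0, 1, 2, 5}): φ is true.
  2 (successors {0, 2, 4}): φ is false.
  3 (successors {1, 2, 3}): φ is true.
  4 (successors {2, 3, 5}): φ is true.
  5 (successors {0, 2, 3}): φ is true.
Detail at 2 (counterexample):
  At 2: not (Box s and Dia q) is true, q is false, so not (Box s and Dia q) -> q is false.
    At 2: Box s and Dia q is false, so not (Box s and Dia q) is true.
      At 2: Box s is false, Dia q is true, so Box s and Dia q is false.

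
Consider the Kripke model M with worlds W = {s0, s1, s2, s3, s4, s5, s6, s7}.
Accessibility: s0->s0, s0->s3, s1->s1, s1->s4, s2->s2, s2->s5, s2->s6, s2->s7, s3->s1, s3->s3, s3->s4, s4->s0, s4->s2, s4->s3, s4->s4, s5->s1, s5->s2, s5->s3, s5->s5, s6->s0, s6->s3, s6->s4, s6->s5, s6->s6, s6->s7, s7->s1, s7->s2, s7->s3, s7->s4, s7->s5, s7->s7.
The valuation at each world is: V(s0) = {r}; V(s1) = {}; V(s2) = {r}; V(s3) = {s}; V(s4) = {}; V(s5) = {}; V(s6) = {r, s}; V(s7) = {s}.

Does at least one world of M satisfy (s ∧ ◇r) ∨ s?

Let φ = (s ∧ ◇r) ∨ s. Evaluate φ at each world:
  s0 (successors {s0, s3}): φ is false.
  s1 (successors {s1, s4}): φ is false.
  s2 (successors {s2, s5, s6, s7}): φ is false.
  s3 (successors {s1, s3, s4}): φ is true.
  s4 (successors {s0, s2, s3, s4}): φ is false.
  s5 (successors {s1, s2, s3, s5}): φ is false.
  s6 (successors {s0, s3, s4, s5, s6, s7}): φ is true.
  s7 (successors {s1, s2, s3, s4, s5, s7}): φ is true.
Detail at s3 (witness):
  At s3: s ∧ ◇r is false, s is true, so (s ∧ ◇r) ∨ s is true.
    At s3: s is true, ◇r is false, so s ∧ ◇r is false.
      At s3: ◇r requires r at some successor in {s1, s3, s4}.
        At s1: r is false.
        At s3: r is false.
        At s4: r is false.
      So ◇r is false at s3.

Yes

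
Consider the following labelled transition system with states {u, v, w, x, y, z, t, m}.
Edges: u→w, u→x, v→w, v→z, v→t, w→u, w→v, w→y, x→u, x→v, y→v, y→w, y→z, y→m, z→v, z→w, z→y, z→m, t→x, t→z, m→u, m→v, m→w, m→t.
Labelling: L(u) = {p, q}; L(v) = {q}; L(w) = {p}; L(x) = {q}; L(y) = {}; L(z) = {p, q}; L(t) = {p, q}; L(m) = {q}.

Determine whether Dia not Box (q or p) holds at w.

No

At w: Dia not Box (q or p) requires not Box (q or p) at some successor in {u, v, y}.
  At u: not Box (q or p) is false.
  At v: not Box (q or p) is false.
  At y: not Box (q or p) is false.
So Dia not Box (q or p) is false at w.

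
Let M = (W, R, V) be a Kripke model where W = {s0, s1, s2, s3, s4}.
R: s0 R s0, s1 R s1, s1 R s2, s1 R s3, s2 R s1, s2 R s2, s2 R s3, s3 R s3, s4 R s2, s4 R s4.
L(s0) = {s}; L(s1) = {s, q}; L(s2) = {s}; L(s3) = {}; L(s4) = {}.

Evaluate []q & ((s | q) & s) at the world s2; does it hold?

No

At s2: []q is false, (s | q) & s is true, so []q & ((s | q) & s) is false.
  At s2: []q requires q at every successor {s1, s2, s3}.
    q fails at s2, so []q is false at s2.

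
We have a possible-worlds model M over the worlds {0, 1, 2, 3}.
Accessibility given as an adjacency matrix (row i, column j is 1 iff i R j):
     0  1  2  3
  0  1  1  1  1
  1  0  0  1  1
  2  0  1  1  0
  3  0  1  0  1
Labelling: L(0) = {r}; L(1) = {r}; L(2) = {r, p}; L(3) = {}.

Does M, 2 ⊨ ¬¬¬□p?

At 2: ¬¬□p is false, so ¬¬¬□p is true.
  At 2: ¬□p is true, so ¬¬□p is false.
    At 2: □p is false, so ¬□p is true.
      At 2: □p requires p at every successor {1, 2}.
        p fails at 1, so □p is false at 2.

Yes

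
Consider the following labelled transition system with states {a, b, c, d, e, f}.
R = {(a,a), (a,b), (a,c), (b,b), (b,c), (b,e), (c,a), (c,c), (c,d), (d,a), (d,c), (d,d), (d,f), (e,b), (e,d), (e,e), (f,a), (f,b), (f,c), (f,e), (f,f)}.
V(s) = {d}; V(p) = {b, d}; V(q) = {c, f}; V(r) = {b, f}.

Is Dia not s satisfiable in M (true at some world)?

Yes

Let φ = Dia not s. Evaluate φ at each world:
  a (successors {a, b, c}): φ is true.
  b (successors {b, c, e}): φ is true.
  c (successors {a, c, d}): φ is true.
  d (successors {a, c, d, f}): φ is true.
  e (successors {b, d, e}): φ is true.
  f (successors {a, b, c, e, f}): φ is true.
Detail at a (witness):
  At a: Dia not s requires not s at some successor in {a, b, c}.
    not s holds at a, so Dia not s is true at a.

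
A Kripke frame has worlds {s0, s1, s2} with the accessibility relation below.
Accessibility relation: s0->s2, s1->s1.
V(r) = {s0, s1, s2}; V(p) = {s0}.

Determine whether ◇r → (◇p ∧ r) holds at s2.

At s2: ◇r is false, ◇p ∧ r is false, so ◇r → (◇p ∧ r) is true.
  At s2: no accessible worlds, so ◇r is false.
  At s2: ◇p is false, r is true, so ◇p ∧ r is false.
    At s2: no accessible worlds, so ◇p is false.

Yes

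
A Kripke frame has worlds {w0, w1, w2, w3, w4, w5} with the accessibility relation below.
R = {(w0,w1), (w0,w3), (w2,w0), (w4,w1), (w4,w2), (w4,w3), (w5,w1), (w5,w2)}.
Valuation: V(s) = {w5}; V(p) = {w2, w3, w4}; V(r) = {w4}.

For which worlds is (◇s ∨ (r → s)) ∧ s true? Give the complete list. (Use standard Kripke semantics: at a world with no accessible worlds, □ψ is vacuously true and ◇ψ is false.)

w5

Let φ = (◇s ∨ (r → s)) ∧ s. Evaluate φ at each world:
  w0 (successors {w1, w3}): φ is false.
  w1 (successors ∅): φ is false.
  w2 (successors {w0}): φ is false.
  w3 (successors ∅): φ is false.
  w4 (successors {w1, w2, w3}): φ is false.
  w5 (successors {w1, w2}): φ is true.
For instance, at w5:
  At w5: ◇s ∨ (r → s) is true, s is true, so (◇s ∨ (r → s)) ∧ s is true.
    At w5: ◇s is false, r → s is true, so ◇s ∨ (r → s) is true.
      At w5: ◇s requires s at some successor in {w1, w2}.
        At w1: s is false.
        At w2: s is false.
      So ◇s is false at w5.
Satisfying worlds: {w5}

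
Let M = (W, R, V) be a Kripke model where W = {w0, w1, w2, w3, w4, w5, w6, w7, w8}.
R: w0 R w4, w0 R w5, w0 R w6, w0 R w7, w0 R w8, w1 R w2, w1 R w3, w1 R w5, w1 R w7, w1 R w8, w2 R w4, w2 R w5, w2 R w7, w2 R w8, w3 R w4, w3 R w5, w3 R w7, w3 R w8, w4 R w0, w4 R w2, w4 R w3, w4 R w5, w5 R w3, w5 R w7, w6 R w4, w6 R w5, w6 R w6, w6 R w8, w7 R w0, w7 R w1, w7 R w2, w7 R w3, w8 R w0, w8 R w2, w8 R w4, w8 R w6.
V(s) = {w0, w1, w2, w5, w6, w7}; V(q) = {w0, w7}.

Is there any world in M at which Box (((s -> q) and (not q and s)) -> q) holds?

Yes

Let φ = Box (((s -> q) and (not q and s)) -> q). Evaluate φ at each world:
  w0 (successors {w4, w5, w6, w7, w8}): φ is true.
  w1 (successors {w2, w3, w5, w7, w8}): φ is true.
  w2 (successors {w4, w5, w7, w8}): φ is true.
  w3 (successors {w4, w5, w7, w8}): φ is true.
  w4 (successors {w0, w2, w3, w5}): φ is true.
  w5 (successors {w3, w7}): φ is true.
  w6 (successors {w4, w5, w6, w8}): φ is true.
  w7 (successors {w0, w1, w2, w3}): φ is true.
  w8 (successors {w0, w2, w4, w6}): φ is true.
Detail at w0 (witness):
  At w0: Box (((s -> q) and (not q and s)) -> q) requires ((s -> q) and (not q and s)) -> q at every successor {w4, w5, w6, w7, w8}.
    At w4: ((s -> q) and (not q and s)) -> q is true.
    At w5: ((s -> q) and (not q and s)) -> q is true.
    At w6: ((s -> q) and (not q and s)) -> q is true.
    At w7: ((s -> q) and (not q and s)) -> q is true.
    At w8: ((s -> q) and (not q and s)) -> q is true.
  So Box (((s -> q) and (not q and s)) -> q) is true at w0.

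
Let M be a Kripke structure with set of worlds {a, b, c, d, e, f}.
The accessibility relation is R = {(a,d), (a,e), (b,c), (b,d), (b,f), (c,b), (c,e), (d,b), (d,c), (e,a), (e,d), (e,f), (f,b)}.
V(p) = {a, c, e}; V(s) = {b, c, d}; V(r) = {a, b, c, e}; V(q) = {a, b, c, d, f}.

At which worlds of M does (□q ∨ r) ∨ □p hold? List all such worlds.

a, b, c, d, e, f

Recall that □ψ holds at a world iff ψ holds at every accessible world, and ◇ψ holds iff ψ holds at some accessible world.
Let φ = (□q ∨ r) ∨ □p. Evaluate φ at each world:
  a (successors {d, e}): φ is true.
  b (successors {c, d, f}): φ is true.
  c (successors {b, e}): φ is true.
  d (successors {b, c}): φ is true.
  e (successors {a, d, f}): φ is true.
  f (successors {b}): φ is true.
For instance, at a:
  At a: □q ∨ r is true, □p is false, so (□q ∨ r) ∨ □p is true.
    At a: □q is false, r is true, so □q ∨ r is true.
      At a: □q requires q at every successor {d, e}.
        q fails at e, so □q is false at a.
    At a: □p requires p at every successor {d, e}.
      p fails at d, so □p is false at a.
Satisfying worlds: {a, b, c, d, e, f}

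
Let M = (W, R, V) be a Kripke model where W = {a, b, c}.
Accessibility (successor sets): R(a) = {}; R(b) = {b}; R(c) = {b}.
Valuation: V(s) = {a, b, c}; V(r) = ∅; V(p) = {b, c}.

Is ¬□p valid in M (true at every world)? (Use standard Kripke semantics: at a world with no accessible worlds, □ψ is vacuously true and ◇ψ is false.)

Recall that □ψ holds at a world iff ψ holds at every accessible world, and ◇ψ holds iff ψ holds at some accessible world.
Let φ = ¬□p. Evaluate φ at each world:
  a (successors ∅): φ is false.
  b (successors {b}): φ is false.
  c (successors {b}): φ is false.
Detail at a (counterexample):
  At a: □p is true, so ¬□p is false.
    At a: no accessible worlds, so □p holds vacuously.

No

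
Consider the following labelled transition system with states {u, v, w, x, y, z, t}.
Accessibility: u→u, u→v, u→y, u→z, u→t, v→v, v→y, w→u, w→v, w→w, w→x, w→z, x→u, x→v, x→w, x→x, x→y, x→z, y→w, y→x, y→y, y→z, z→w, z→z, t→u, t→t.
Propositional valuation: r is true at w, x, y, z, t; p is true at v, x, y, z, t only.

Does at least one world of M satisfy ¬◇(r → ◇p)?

Let φ = ¬◇(r → ◇p). Evaluate φ at each world:
  u (successors {u, v, y, z, t}): φ is false.
  v (successors {v, y}): φ is false.
  w (successors {u, v, w, x, z}): φ is false.
  x (successors {u, v, w, x, y, z}): φ is false.
  y (successors {w, x, y, z}): φ is false.
  z (successors {w, z}): φ is false.
  t (successors {u, t}): φ is false.
For instance, at t:
  At t: ◇(r → ◇p) is true, so ¬◇(r → ◇p) is false.
    At t: ◇(r → ◇p) requires r → ◇p at some successor in {u, t}.
      r → ◇p holds at u, so ◇(r → ◇p) is true at t.

No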